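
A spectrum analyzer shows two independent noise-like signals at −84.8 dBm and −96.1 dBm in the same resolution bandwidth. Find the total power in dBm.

Convert to linear, add, convert back:
P₁ = 3.31×10⁻¹² W, P₂ = 2.45×10⁻¹³ W
P_tot = 3.56×10⁻¹² W → 10 log₁₀(P_tot / 10⁻³) = −84.5 dBm

−84.5 dBm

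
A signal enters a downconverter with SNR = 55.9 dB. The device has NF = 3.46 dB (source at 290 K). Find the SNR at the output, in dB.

52.44 dB

By definition F = SNR_in/SNR_out, so in dB: SNR_out = SNR_in − NF
SNR_out = 55.9 − 3.46 = 52.44 dB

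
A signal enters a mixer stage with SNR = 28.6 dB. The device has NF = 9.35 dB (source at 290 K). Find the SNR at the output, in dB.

19.25 dB

By definition F = SNR_in/SNR_out, so in dB: SNR_out = SNR_in − NF
SNR_out = 28.6 − 9.35 = 19.25 dB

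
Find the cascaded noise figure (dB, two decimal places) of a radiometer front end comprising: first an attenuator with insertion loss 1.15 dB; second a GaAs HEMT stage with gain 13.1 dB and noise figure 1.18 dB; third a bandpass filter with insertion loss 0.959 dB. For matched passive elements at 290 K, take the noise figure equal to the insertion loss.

2.37 dB

Convert to linear (a loss of L dB is a gain of −L dB): F_i = 10^(NF_i/10), G_i = 10^(G_i,dB/10)
  Stage 1: F_1 = 10^(1.15/10) = 1.303, G_1 = 10^(−1.15/10) = 0.7674
  Stage 2: F_2 = 10^(1.18/10) = 1.312, G_2 = 10^(13.1/10) = 20.42
  Stage 3: F_3 = 10^(0.959/10) = 1.247, G_3 = 10^(−0.959/10) = 0.8019
Friis cascade:
  F = 1.303 + (1.312 − 1)/0.7674 + (1.247 − 1)/15.67 = 1.726
NF = 10 log₁₀(1.726) = 2.37 dB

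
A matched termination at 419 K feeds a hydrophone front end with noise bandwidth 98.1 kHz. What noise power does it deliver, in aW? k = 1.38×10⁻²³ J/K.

567 aW

P_n = kTB = 1.38×10⁻²³ × 419 × 9.81×10⁴ = 5.67×10⁻¹⁶ W = 567 aW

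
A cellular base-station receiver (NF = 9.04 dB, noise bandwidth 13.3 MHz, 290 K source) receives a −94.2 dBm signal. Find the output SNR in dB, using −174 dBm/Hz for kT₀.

Noise floor: N = −174 + 10 log₁₀(B) + NF
10 log₁₀(1.33×10⁷) = 71.24 dB
N = −174 + 71.24 + 9.04 = −93.72 dBm
SNR = P_sig − N = −94.2 − (−93.72) = −0.48 dB → −0.5 dB

−0.5 dB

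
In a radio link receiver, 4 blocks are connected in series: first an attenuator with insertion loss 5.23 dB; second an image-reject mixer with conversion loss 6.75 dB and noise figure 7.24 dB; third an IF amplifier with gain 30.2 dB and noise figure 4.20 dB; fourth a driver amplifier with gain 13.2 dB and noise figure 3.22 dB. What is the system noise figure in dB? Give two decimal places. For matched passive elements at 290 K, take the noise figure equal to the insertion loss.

Convert to linear (a loss of L dB is a gain of −L dB): F_i = 10^(NF_i/10), G_i = 10^(G_i,dB/10)
  Stage 1: F_1 = 10^(5.23/10) = 3.334, G_1 = 10^(−5.23/10) = 0.2999
  Stage 2: F_2 = 10^(7.24/10) = 5.297, G_2 = 10^(−6.75/10) = 0.2113
  Stage 3: F_3 = 10^(4.20/10) = 2.630, G_3 = 10^(30.2/10) = 1047
  Stage 4: F_4 = 10^(3.22/10) = 2.099, G_4 = 10^(13.2/10) = 20.89
Friis cascade:
  F = 3.334 + (5.297 − 1)/0.2999 + (2.630 − 1)/0.06339 + (2.099 − 1)/66.37 = 43.40
NF = 10 log₁₀(43.40) = 16.37 dB

16.37 dB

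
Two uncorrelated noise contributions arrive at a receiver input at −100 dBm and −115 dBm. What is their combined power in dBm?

−99.9 dBm

Convert to linear, add, convert back:
P₁ = 1.00×10⁻¹³ W, P₂ = 3.16×10⁻¹⁵ W
P_tot = 1.03×10⁻¹³ W → 10 log₁₀(P_tot / 10⁻³) = −99.9 dBm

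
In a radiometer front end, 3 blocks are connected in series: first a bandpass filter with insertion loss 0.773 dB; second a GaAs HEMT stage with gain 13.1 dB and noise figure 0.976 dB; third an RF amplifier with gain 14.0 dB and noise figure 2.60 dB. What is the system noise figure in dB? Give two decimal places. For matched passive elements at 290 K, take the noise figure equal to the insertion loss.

Convert to linear (a loss of L dB is a gain of −L dB): F_i = 10^(NF_i/10), G_i = 10^(G_i,dB/10)
  Stage 1: F_1 = 10^(0.773/10) = 1.195, G_1 = 10^(−0.773/10) = 0.8370
  Stage 2: F_2 = 10^(0.976/10) = 1.252, G_2 = 10^(13.1/10) = 20.42
  Stage 3: F_3 = 10^(2.60/10) = 1.820, G_3 = 10^(14.0/10) = 25.12
Friis cascade:
  F = 1.195 + (1.252 − 1)/0.8370 + (1.820 − 1)/17.09 = 1.544
NF = 10 log₁₀(1.544) = 1.89 dB

1.89 dB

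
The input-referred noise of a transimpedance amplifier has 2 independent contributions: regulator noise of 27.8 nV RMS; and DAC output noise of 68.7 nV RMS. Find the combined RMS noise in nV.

74.1 nV

Uncorrelated sources add in power (mean-square): V_tot = √(ΣV_i²)
V_tot = √[(2.78×10⁻⁸)² + (6.87×10⁻⁸)²] = 7.41×10⁻⁸ V = 74.1 nV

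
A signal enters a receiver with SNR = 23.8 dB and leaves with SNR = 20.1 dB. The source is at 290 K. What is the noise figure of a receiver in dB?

3.7 dB

NF (dB) = SNR_in(dB) − SNR_out(dB) when the source is at T₀
NF = 23.8 − 20.1 = 3.7 dB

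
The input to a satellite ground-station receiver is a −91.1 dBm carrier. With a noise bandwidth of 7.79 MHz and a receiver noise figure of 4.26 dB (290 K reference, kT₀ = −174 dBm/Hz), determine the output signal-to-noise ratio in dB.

9.7 dB

Noise floor: N = −174 + 10 log₁₀(B) + NF
10 log₁₀(7.79×10⁶) = 68.92 dB
N = −174 + 68.92 + 4.26 = −100.82 dBm
SNR = P_sig − N = −91.1 − (−100.82) = 9.72 dB → 9.7 dB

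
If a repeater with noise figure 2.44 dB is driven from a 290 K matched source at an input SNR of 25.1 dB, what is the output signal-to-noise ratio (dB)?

By definition F = SNR_in/SNR_out, so in dB: SNR_out = SNR_in − NF
SNR_out = 25.1 − 2.44 = 22.66 dB

22.66 dB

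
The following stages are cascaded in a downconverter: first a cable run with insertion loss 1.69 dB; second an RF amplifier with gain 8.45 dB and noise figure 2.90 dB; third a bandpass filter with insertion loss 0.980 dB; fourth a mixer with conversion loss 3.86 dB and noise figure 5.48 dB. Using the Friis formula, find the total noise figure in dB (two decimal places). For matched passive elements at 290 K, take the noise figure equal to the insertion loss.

5.56 dB

Convert to linear (a loss of L dB is a gain of −L dB): F_i = 10^(NF_i/10), G_i = 10^(G_i,dB/10)
  Stage 1: F_1 = 10^(1.69/10) = 1.476, G_1 = 10^(−1.69/10) = 0.6776
  Stage 2: F_2 = 10^(2.90/10) = 1.950, G_2 = 10^(8.45/10) = 6.998
  Stage 3: F_3 = 10^(0.980/10) = 1.253, G_3 = 10^(−0.980/10) = 0.7980
  Stage 4: F_4 = 10^(5.48/10) = 3.532, G_4 = 10^(−3.86/10) = 0.4111
Friis cascade:
  F = 1.476 + (1.950 − 1)/0.6776 + (1.253 − 1)/4.742 + (3.532 − 1)/3.784 = 3.600
NF = 10 log₁₀(3.600) = 5.56 dB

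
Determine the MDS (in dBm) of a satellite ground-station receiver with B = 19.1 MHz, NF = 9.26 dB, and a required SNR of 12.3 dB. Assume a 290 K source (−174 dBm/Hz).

Sensitivity = −174 + 10 log₁₀(B) + NF + SNR_min
= −174 + 72.81 + 9.26 + 12.3
= −79.63 dBm → −79.6 dBm

−79.6 dBm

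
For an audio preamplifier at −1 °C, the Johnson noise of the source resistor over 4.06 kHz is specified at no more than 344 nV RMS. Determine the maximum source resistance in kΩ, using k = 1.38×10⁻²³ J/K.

1.94 kΩ

T = −1 °C + 273.15 = 272.15 K
Johnson–Nyquist: V_n = √(4kTRB) ⇒ R = V_n² / (4kTB)
4kTB = 4 × 1.38×10⁻²³ × 272.15 × 4.06×10³ = 6.10×10⁻¹⁷
R = (3.44×10⁻⁷)² / 6.10×10⁻¹⁷ = 1.94×10³ Ω = 1.94 kΩ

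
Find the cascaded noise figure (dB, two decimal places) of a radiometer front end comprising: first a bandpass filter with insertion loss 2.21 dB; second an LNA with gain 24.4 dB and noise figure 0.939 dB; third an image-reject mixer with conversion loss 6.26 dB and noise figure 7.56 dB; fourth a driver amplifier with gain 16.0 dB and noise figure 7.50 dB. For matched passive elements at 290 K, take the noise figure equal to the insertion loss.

3.45 dB

Convert to linear (a loss of L dB is a gain of −L dB): F_i = 10^(NF_i/10), G_i = 10^(G_i,dB/10)
  Stage 1: F_1 = 10^(2.21/10) = 1.663, G_1 = 10^(−2.21/10) = 0.6012
  Stage 2: F_2 = 10^(0.939/10) = 1.241, G_2 = 10^(24.4/10) = 275.4
  Stage 3: F_3 = 10^(7.56/10) = 5.702, G_3 = 10^(−6.26/10) = 0.2366
  Stage 4: F_4 = 10^(7.50/10) = 5.623, G_4 = 10^(16.0/10) = 39.81
Friis cascade:
  F = 1.663 + (1.241 − 1)/0.6012 + (5.702 − 1)/165.6 + (5.623 − 1)/39.17 = 2.211
NF = 10 log₁₀(2.211) = 3.45 dB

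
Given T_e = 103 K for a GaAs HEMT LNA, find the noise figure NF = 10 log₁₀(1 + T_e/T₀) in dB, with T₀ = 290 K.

1.32 dB

F = 1 + T_e/T₀ = 1 + 103/290 = 1.35517
NF = 10 log₁₀(1.35517) = 1.32 dB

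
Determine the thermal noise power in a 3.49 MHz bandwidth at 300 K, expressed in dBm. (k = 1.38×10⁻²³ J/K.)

P_n = kTB = 1.38×10⁻²³ × 300 × 3.49×10⁶ = 1.44×10⁻¹⁴ W
In dBm: 10 log₁₀(1.44×10⁻¹⁴ / 10⁻³) = −108.4 dBm

−108.4 dBm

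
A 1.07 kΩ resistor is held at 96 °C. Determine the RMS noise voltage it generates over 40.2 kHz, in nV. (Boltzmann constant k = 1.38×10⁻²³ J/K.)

T = 96 °C + 273.15 = 369.15 K
V_n = √(4kTRB)
4kTRB = 4 × 1.38×10⁻²³ × 369.15 × 1.07×10³ × 4.02×10⁴ = 8.76×10⁻¹³ V²
V_n = √(8.76×10⁻¹³) = 9.36×10⁻⁷ V = 936 nV

936 nV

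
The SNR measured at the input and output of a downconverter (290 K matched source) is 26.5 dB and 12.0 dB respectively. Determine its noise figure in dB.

14.5 dB

NF (dB) = SNR_in(dB) − SNR_out(dB) when the source is at T₀
NF = 26.5 − 12.0 = 14.5 dB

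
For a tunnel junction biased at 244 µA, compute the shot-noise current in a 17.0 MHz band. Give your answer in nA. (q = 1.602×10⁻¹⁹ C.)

I_n = √(2qI·B)
2qI·B = 2 × 1.602×10⁻¹⁹ × 2.44×10⁻⁴ × 1.70×10⁷ = 1.33×10⁻¹⁵ A²
I_n = √(1.33×10⁻¹⁵) = 3.65×10⁻⁸ A = 36.5 nA

36.5 nA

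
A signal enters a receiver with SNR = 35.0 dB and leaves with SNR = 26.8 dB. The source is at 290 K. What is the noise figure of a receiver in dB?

NF (dB) = SNR_in(dB) − SNR_out(dB) when the source is at T₀
NF = 35.0 − 26.8 = 8.2 dB

8.2 dB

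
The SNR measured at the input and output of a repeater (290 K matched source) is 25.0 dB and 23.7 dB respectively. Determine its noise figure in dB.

NF (dB) = SNR_in(dB) − SNR_out(dB) when the source is at T₀
NF = 25.0 − 23.7 = 1.3 dB

1.3 dB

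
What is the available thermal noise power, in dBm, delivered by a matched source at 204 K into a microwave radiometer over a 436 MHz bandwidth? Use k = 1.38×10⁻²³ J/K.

−89.1 dBm

P_n = kTB = 1.38×10⁻²³ × 204 × 4.36×10⁸ = 1.23×10⁻¹² W
In dBm: 10 log₁₀(1.23×10⁻¹² / 10⁻³) = −89.1 dBm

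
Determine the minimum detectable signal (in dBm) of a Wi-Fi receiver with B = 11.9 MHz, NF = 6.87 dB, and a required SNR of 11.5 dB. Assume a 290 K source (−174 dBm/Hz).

Sensitivity = −174 + 10 log₁₀(B) + NF + SNR_min
= −174 + 70.76 + 6.87 + 11.5
= −84.87 dBm → −84.9 dBm

−84.9 dBm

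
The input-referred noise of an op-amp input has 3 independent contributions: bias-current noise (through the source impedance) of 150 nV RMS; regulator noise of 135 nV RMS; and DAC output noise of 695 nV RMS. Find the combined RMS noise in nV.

Uncorrelated sources add in power (mean-square): V_tot = √(ΣV_i²)
V_tot = √[(1.50×10⁻⁷)² + (1.35×10⁻⁷)² + (6.95×10⁻⁷)²] = 7.24×10⁻⁷ V = 724 nV

724 nV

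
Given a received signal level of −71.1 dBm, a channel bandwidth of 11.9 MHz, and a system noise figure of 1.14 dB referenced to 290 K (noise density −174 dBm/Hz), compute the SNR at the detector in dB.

Noise floor: N = −174 + 10 log₁₀(B) + NF
10 log₁₀(1.19×10⁷) = 70.76 dB
N = −174 + 70.76 + 1.14 = −102.10 dBm
SNR = P_sig − N = −71.1 − (−102.10) = 31.00 dB → 31.0 dB

31.0 dB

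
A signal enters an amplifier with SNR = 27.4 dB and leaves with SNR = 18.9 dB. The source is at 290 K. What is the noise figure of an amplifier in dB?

8.5 dB

NF (dB) = SNR_in(dB) − SNR_out(dB) when the source is at T₀
NF = 27.4 − 18.9 = 8.5 dB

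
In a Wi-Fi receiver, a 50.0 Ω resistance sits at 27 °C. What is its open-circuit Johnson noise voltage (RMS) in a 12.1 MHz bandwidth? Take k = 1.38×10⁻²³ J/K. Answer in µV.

T = 27 °C + 273.15 = 300.15 K
V_n = √(4kTRB)
4kTRB = 4 × 1.38×10⁻²³ × 300.15 × 5.00×10¹ × 1.21×10⁷ = 1.00×10⁻¹¹ V²
V_n = √(1.00×10⁻¹¹) = 3.17×10⁻⁶ V = 3.17 µV

3.17 µV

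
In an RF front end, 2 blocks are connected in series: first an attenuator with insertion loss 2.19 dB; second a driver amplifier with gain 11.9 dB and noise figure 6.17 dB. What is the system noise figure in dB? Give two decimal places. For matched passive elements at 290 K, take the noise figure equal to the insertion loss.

Convert to linear (a loss of L dB is a gain of −L dB): F_i = 10^(NF_i/10), G_i = 10^(G_i,dB/10)
  Stage 1: F_1 = 10^(2.19/10) = 1.656, G_1 = 10^(−2.19/10) = 0.6039
  Stage 2: F_2 = 10^(6.17/10) = 4.140, G_2 = 10^(11.9/10) = 15.49
Friis cascade:
  F = 1.656 + (4.140 − 1)/0.6039 = 6.855
NF = 10 log₁₀(6.855) = 8.36 dB

8.36 dB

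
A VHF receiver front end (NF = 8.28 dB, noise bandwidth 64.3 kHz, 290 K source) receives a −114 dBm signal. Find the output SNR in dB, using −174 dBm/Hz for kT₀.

Noise floor: N = −174 + 10 log₁₀(B) + NF
10 log₁₀(6.43×10⁴) = 48.08 dB
N = −174 + 48.08 + 8.28 = −117.64 dBm
SNR = P_sig − N = −114 − (−117.64) = 3.64 dB → 3.6 dB

3.6 dB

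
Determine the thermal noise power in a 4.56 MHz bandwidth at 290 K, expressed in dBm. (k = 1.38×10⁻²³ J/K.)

−107.4 dBm

P_n = kTB = 1.38×10⁻²³ × 290 × 4.56×10⁶ = 1.82×10⁻¹⁴ W
In dBm: 10 log₁₀(1.82×10⁻¹⁴ / 10⁻³) = −107.4 dBm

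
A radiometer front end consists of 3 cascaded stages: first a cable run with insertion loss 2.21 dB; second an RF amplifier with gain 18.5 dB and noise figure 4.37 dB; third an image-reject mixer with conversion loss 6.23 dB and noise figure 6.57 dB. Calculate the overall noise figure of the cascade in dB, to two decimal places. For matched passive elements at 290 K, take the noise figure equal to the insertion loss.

Convert to linear (a loss of L dB is a gain of −L dB): F_i = 10^(NF_i/10), G_i = 10^(G_i,dB/10)
  Stage 1: F_1 = 10^(2.21/10) = 1.663, G_1 = 10^(−2.21/10) = 0.6012
  Stage 2: F_2 = 10^(4.37/10) = 2.735, G_2 = 10^(18.5/10) = 70.79
  Stage 3: F_3 = 10^(6.57/10) = 4.539, G_3 = 10^(−6.23/10) = 0.2382
Friis cascade:
  F = 1.663 + (2.735 − 1)/0.6012 + (4.539 − 1)/42.56 = 4.633
NF = 10 log₁₀(4.633) = 6.66 dB

6.66 dB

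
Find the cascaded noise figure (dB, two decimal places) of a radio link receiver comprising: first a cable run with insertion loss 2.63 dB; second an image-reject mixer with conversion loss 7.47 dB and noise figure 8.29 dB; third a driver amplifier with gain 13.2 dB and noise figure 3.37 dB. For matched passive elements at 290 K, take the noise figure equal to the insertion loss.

Convert to linear (a loss of L dB is a gain of −L dB): F_i = 10^(NF_i/10), G_i = 10^(G_i,dB/10)
  Stage 1: F_1 = 10^(2.63/10) = 1.832, G_1 = 10^(−2.63/10) = 0.5458
  Stage 2: F_2 = 10^(8.29/10) = 6.745, G_2 = 10^(−7.47/10) = 0.1791
  Stage 3: F_3 = 10^(3.37/10) = 2.173, G_3 = 10^(13.2/10) = 20.89
Friis cascade:
  F = 1.832 + (6.745 − 1)/0.5458 + (2.173 − 1)/0.09772 = 24.36
NF = 10 log₁₀(24.36) = 13.87 dB

13.87 dB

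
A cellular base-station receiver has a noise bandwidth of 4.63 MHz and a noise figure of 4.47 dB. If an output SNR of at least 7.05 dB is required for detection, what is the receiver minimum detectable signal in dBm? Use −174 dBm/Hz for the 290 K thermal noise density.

Sensitivity = −174 + 10 log₁₀(B) + NF + SNR_min
= −174 + 66.66 + 4.47 + 7.05
= −95.82 dBm → −95.8 dBm

−95.8 dBm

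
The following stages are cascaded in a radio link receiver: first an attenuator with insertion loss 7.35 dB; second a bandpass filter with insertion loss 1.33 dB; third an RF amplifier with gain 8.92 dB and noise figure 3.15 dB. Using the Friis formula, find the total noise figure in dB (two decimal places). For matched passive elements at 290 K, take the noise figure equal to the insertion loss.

11.83 dB

Convert to linear (a loss of L dB is a gain of −L dB): F_i = 10^(NF_i/10), G_i = 10^(G_i,dB/10)
  Stage 1: F_1 = 10^(7.35/10) = 5.433, G_1 = 10^(−7.35/10) = 0.1841
  Stage 2: F_2 = 10^(1.33/10) = 1.358, G_2 = 10^(−1.33/10) = 0.7362
  Stage 3: F_3 = 10^(3.15/10) = 2.065, G_3 = 10^(8.92/10) = 7.798
Friis cascade:
  F = 5.433 + (1.358 − 1)/0.1841 + (2.065 − 1)/0.1355 = 15.24
NF = 10 log₁₀(15.24) = 11.83 dB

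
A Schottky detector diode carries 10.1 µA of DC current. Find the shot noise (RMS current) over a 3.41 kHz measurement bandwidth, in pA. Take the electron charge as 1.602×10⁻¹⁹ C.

105 pA

I_n = √(2qI·B)
2qI·B = 2 × 1.602×10⁻¹⁹ × 1.01×10⁻⁵ × 3.41×10³ = 1.10×10⁻²⁰ A²
I_n = √(1.10×10⁻²⁰) = 1.05×10⁻¹⁰ A = 105 pA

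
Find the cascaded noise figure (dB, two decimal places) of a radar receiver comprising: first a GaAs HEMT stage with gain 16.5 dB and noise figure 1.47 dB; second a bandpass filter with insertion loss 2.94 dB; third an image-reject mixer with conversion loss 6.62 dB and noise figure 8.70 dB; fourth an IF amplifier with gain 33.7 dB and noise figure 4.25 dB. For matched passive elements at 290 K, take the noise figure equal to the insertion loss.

3.10 dB

Convert to linear (a loss of L dB is a gain of −L dB): F_i = 10^(NF_i/10), G_i = 10^(G_i,dB/10)
  Stage 1: F_1 = 10^(1.47/10) = 1.403, G_1 = 10^(16.5/10) = 44.67
  Stage 2: F_2 = 10^(2.94/10) = 1.968, G_2 = 10^(−2.94/10) = 0.5082
  Stage 3: F_3 = 10^(8.70/10) = 7.413, G_3 = 10^(−6.62/10) = 0.2178
  Stage 4: F_4 = 10^(4.25/10) = 2.661, G_4 = 10^(33.7/10) = 2344
Friis cascade:
  F = 1.403 + (1.968 − 1)/44.67 + (7.413 − 1)/22.70 + (2.661 − 1)/4.943 = 2.043
NF = 10 log₁₀(2.043) = 3.10 dB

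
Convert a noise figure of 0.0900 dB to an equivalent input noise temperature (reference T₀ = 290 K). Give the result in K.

6.07 K

F = 10^(0.0900/10) = 1.02094
T_e = (F − 1)·T₀ = (1.02094 − 1) × 290 = 6.07 K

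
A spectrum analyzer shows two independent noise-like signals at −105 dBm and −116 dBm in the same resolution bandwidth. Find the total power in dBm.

Convert to linear, add, convert back:
P₁ = 3.16×10⁻¹⁴ W, P₂ = 2.51×10⁻¹⁵ W
P_tot = 3.41×10⁻¹⁴ W → 10 log₁₀(P_tot / 10⁻³) = −104.7 dBm

−104.7 dBm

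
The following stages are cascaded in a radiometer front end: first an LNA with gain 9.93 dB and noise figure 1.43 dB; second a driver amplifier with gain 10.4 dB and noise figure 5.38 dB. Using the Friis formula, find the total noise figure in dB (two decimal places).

Convert to linear (a loss of L dB is a gain of −L dB): F_i = 10^(NF_i/10), G_i = 10^(G_i,dB/10)
  Stage 1: F_1 = 10^(1.43/10) = 1.390, G_1 = 10^(9.93/10) = 9.840
  Stage 2: F_2 = 10^(5.38/10) = 3.451, G_2 = 10^(10.4/10) = 10.96
Friis cascade:
  F = 1.390 + (3.451 − 1)/9.840 = 1.639
NF = 10 log₁₀(1.639) = 2.15 dB

2.15 dB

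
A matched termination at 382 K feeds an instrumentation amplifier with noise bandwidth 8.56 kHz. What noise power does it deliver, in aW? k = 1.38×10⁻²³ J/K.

45.1 aW

P_n = kTB = 1.38×10⁻²³ × 382 × 8.56×10³ = 4.51×10⁻¹⁷ W = 45.1 aW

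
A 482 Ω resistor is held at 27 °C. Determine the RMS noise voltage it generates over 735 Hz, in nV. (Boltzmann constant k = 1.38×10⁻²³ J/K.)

T = 27 °C + 273.15 = 300.15 K
V_n = √(4kTRB)
4kTRB = 4 × 1.38×10⁻²³ × 300.15 × 4.82×10² × 7.35×10² = 5.87×10⁻¹⁵ V²
V_n = √(5.87×10⁻¹⁵) = 7.66×10⁻⁸ V = 76.6 nV

76.6 nV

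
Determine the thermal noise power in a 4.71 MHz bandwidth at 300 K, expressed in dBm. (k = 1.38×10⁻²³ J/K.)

P_n = kTB = 1.38×10⁻²³ × 300 × 4.71×10⁶ = 1.95×10⁻¹⁴ W
In dBm: 10 log₁₀(1.95×10⁻¹⁴ / 10⁻³) = −107.1 dBm

−107.1 dBm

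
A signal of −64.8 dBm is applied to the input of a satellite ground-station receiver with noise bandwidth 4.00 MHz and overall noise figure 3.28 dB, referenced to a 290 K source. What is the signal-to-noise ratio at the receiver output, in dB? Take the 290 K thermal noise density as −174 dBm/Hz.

39.9 dB

Noise floor: N = −174 + 10 log₁₀(B) + NF
10 log₁₀(4.00×10⁶) = 66.02 dB
N = −174 + 66.02 + 3.28 = −104.70 dBm
SNR = P_sig − N = −64.8 − (−104.70) = 39.90 dB → 39.9 dB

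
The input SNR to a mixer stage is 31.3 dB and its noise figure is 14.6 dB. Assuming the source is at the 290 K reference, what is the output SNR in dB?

By definition F = SNR_in/SNR_out, so in dB: SNR_out = SNR_in − NF
SNR_out = 31.3 − 14.6 = 16.7 dB

16.7 dB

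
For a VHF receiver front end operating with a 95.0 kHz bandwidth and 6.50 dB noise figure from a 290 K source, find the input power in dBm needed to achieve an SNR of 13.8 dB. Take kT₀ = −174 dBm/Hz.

Sensitivity = −174 + 10 log₁₀(B) + NF + SNR_min
= −174 + 49.78 + 6.50 + 13.8
= −103.92 dBm → −103.9 dBm

−103.9 dBm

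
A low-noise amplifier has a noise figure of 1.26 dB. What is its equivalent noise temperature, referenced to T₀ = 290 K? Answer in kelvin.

97.6 K

F = 10^(1.26/10) = 1.3366
T_e = (F − 1)·T₀ = (1.3366 − 1) × 290 = 97.6 K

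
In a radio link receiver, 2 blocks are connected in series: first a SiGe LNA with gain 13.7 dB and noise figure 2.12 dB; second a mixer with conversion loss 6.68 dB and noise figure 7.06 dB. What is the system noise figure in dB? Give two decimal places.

Convert to linear (a loss of L dB is a gain of −L dB): F_i = 10^(NF_i/10), G_i = 10^(G_i,dB/10)
  Stage 1: F_1 = 10^(2.12/10) = 1.629, G_1 = 10^(13.7/10) = 23.44
  Stage 2: F_2 = 10^(7.06/10) = 5.082, G_2 = 10^(−6.68/10) = 0.2148
Friis cascade:
  F = 1.629 + (5.082 − 1)/23.44 = 1.803
NF = 10 log₁₀(1.803) = 2.56 dB

2.56 dB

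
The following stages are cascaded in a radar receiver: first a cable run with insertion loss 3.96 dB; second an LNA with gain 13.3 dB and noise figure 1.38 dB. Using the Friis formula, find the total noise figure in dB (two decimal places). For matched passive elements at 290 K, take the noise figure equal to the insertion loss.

Convert to linear (a loss of L dB is a gain of −L dB): F_i = 10^(NF_i/10), G_i = 10^(G_i,dB/10)
  Stage 1: F_1 = 10^(3.96/10) = 2.489, G_1 = 10^(−3.96/10) = 0.4018
  Stage 2: F_2 = 10^(1.38/10) = 1.374, G_2 = 10^(13.3/10) = 21.38
Friis cascade:
  F = 2.489 + (1.374 − 1)/0.4018 = 3.420
NF = 10 log₁₀(3.420) = 5.34 dB

5.34 dB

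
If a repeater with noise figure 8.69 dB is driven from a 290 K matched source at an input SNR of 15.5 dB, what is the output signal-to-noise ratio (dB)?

By definition F = SNR_in/SNR_out, so in dB: SNR_out = SNR_in − NF
SNR_out = 15.5 − 8.69 = 6.81 dB

6.81 dB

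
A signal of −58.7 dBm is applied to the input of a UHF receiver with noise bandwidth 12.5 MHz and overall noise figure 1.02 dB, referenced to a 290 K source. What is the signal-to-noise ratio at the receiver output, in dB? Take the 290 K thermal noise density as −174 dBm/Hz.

Noise floor: N = −174 + 10 log₁₀(B) + NF
10 log₁₀(1.25×10⁷) = 70.97 dB
N = −174 + 70.97 + 1.02 = −102.01 dBm
SNR = P_sig − N = −58.7 − (−102.01) = 43.31 dB → 43.3 dB

43.3 dB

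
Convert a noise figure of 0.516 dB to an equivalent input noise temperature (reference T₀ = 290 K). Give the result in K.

F = 10^(0.516/10) = 1.12616
T_e = (F − 1)·T₀ = (1.12616 − 1) × 290 = 36.6 K

36.6 K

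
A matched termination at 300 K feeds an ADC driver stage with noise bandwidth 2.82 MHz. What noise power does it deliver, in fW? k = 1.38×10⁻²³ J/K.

11.7 fW

P_n = kTB = 1.38×10⁻²³ × 300 × 2.82×10⁶ = 1.17×10⁻¹⁴ W = 11.7 fW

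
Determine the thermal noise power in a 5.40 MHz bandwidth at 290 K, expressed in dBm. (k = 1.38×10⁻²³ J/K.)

−106.7 dBm

P_n = kTB = 1.38×10⁻²³ × 290 × 5.40×10⁶ = 2.16×10⁻¹⁴ W
In dBm: 10 log₁₀(2.16×10⁻¹⁴ / 10⁻³) = −106.7 dBm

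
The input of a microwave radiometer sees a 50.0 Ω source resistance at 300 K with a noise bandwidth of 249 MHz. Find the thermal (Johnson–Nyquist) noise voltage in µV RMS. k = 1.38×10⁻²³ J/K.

V_n = √(4kTRB)
4kTRB = 4 × 1.38×10⁻²³ × 300 × 5.00×10¹ × 2.49×10⁸ = 2.06×10⁻¹⁰ V²
V_n = √(2.06×10⁻¹⁰) = 1.44×10⁻⁵ V = 14.4 µV

14.4 µV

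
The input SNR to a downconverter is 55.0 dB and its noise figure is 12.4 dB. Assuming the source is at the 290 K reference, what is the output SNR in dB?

By definition F = SNR_in/SNR_out, so in dB: SNR_out = SNR_in − NF
SNR_out = 55.0 − 12.4 = 42.6 dB

42.6 dB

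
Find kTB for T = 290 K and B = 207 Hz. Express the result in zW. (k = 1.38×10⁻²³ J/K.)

828 zW

P_n = kTB = 1.38×10⁻²³ × 290 × 2.07×10² = 8.28×10⁻¹⁹ W = 828 zW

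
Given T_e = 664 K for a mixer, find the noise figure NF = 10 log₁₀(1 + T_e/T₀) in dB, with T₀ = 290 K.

F = 1 + T_e/T₀ = 1 + 664/290 = 3.28966
NF = 10 log₁₀(3.28966) = 5.17 dB

5.17 dB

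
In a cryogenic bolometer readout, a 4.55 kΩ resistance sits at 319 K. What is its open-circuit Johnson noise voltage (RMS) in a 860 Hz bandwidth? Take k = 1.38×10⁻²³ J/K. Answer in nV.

262 nV

V_n = √(4kTRB)
4kTRB = 4 × 1.38×10⁻²³ × 319 × 4.55×10³ × 8.60×10² = 6.89×10⁻¹⁴ V²
V_n = √(6.89×10⁻¹⁴) = 2.62×10⁻⁷ V = 262 nV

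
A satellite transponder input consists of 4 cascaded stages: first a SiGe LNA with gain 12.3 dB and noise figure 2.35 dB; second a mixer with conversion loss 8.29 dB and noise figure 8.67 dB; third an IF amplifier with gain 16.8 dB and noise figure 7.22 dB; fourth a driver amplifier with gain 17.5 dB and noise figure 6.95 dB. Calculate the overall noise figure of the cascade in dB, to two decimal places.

Convert to linear (a loss of L dB is a gain of −L dB): F_i = 10^(NF_i/10), G_i = 10^(G_i,dB/10)
  Stage 1: F_1 = 10^(2.35/10) = 1.718, G_1 = 10^(12.3/10) = 16.98
  Stage 2: F_2 = 10^(8.67/10) = 7.362, G_2 = 10^(−8.29/10) = 0.1483
  Stage 3: F_3 = 10^(7.22/10) = 5.272, G_3 = 10^(16.8/10) = 47.86
  Stage 4: F_4 = 10^(6.95/10) = 4.955, G_4 = 10^(17.5/10) = 56.23
Friis cascade:
  F = 1.718 + (7.362 − 1)/16.98 + (5.272 − 1)/2.518 + (4.955 − 1)/120.5 = 3.822
NF = 10 log₁₀(3.822) = 5.82 dB

5.82 dB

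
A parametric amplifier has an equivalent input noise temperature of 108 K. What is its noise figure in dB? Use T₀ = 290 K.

F = 1 + T_e/T₀ = 1 + 108/290 = 1.37241
NF = 10 log₁₀(1.37241) = 1.37 dB

1.37 dB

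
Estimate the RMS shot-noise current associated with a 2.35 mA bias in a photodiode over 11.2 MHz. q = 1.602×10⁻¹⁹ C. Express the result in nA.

91.8 nA

I_n = √(2qI·B)
2qI·B = 2 × 1.602×10⁻¹⁹ × 2.35×10⁻³ × 1.12×10⁷ = 8.43×10⁻¹⁵ A²
I_n = √(8.43×10⁻¹⁵) = 9.18×10⁻⁸ A = 91.8 nA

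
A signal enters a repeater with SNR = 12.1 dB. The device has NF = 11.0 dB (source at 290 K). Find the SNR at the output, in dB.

By definition F = SNR_in/SNR_out, so in dB: SNR_out = SNR_in − NF
SNR_out = 12.1 − 11.0 = 1.1 dB

1.1 dB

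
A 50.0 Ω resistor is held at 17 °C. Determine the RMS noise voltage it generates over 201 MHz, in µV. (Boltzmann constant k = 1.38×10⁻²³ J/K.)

12.7 µV

T = 17 °C + 273.15 = 290.15 K
V_n = √(4kTRB)
4kTRB = 4 × 1.38×10⁻²³ × 290.15 × 5.00×10¹ × 2.01×10⁸ = 1.61×10⁻¹⁰ V²
V_n = √(1.61×10⁻¹⁰) = 1.27×10⁻⁵ V = 12.7 µV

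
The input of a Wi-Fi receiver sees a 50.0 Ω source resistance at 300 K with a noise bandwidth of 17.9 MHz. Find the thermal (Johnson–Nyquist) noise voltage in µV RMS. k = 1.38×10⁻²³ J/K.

3.85 µV

V_n = √(4kTRB)
4kTRB = 4 × 1.38×10⁻²³ × 300 × 5.00×10¹ × 1.79×10⁷ = 1.48×10⁻¹¹ V²
V_n = √(1.48×10⁻¹¹) = 3.85×10⁻⁶ V = 3.85 µV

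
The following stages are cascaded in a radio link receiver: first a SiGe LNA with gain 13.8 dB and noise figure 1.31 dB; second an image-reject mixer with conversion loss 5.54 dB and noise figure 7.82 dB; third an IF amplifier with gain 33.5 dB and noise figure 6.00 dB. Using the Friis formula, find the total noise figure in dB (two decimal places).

3.03 dB

Convert to linear (a loss of L dB is a gain of −L dB): F_i = 10^(NF_i/10), G_i = 10^(G_i,dB/10)
  Stage 1: F_1 = 10^(1.31/10) = 1.352, G_1 = 10^(13.8/10) = 23.99
  Stage 2: F_2 = 10^(7.82/10) = 6.053, G_2 = 10^(−5.54/10) = 0.2793
  Stage 3: F_3 = 10^(6.00/10) = 3.981, G_3 = 10^(33.5/10) = 2239
Friis cascade:
  F = 1.352 + (6.053 − 1)/23.99 + (3.981 − 1)/6.699 = 2.008
NF = 10 log₁₀(2.008) = 3.03 dB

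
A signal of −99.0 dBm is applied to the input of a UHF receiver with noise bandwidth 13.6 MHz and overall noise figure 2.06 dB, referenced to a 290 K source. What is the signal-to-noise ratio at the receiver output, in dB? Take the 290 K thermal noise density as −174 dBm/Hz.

1.6 dB

Noise floor: N = −174 + 10 log₁₀(B) + NF
10 log₁₀(1.36×10⁷) = 71.34 dB
N = −174 + 71.34 + 2.06 = −100.60 dBm
SNR = P_sig − N = −99.0 − (−100.60) = 1.60 dB → 1.6 dB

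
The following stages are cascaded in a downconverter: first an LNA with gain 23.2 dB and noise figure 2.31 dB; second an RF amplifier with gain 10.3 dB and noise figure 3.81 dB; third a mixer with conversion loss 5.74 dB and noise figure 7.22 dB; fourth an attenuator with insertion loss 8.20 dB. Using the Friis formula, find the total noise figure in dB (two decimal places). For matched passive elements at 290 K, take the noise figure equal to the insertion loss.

Convert to linear (a loss of L dB is a gain of −L dB): F_i = 10^(NF_i/10), G_i = 10^(G_i,dB/10)
  Stage 1: F_1 = 10^(2.31/10) = 1.702, G_1 = 10^(23.2/10) = 208.9
  Stage 2: F_2 = 10^(3.81/10) = 2.404, G_2 = 10^(10.3/10) = 10.72
  Stage 3: F_3 = 10^(7.22/10) = 5.272, G_3 = 10^(−5.74/10) = 0.2667
  Stage 4: F_4 = 10^(8.20/10) = 6.607, G_4 = 10^(−8.20/10) = 0.1514
Friis cascade:
  F = 1.702 + (2.404 − 1)/208.9 + (5.272 − 1)/2239 + (6.607 − 1)/597.0 = 1.720
NF = 10 log₁₀(1.720) = 2.36 dB

2.36 dB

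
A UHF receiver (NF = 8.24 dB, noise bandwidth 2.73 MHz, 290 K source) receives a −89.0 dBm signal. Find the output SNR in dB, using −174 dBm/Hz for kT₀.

Noise floor: N = −174 + 10 log₁₀(B) + NF
10 log₁₀(2.73×10⁶) = 64.36 dB
N = −174 + 64.36 + 8.24 = −101.40 dBm
SNR = P_sig − N = −89.0 − (−101.40) = 12.40 dB → 12.4 dB

12.4 dB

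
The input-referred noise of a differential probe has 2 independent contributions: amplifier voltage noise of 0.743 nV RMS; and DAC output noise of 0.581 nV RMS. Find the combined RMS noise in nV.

0.943 nV

Uncorrelated sources add in power (mean-square): V_tot = √(ΣV_i²)
V_tot = √[(7.43×10⁻¹⁰)² + (5.81×10⁻¹⁰)²] = 9.43×10⁻¹⁰ V = 0.943 nV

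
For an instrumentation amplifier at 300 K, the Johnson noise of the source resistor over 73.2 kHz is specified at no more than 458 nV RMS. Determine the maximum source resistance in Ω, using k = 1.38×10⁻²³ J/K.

173 Ω

Johnson–Nyquist: V_n = √(4kTRB) ⇒ R = V_n² / (4kTB)
4kTB = 4 × 1.38×10⁻²³ × 300 × 7.32×10⁴ = 1.21×10⁻¹⁵
R = (4.58×10⁻⁷)² / 1.21×10⁻¹⁵ = 1.73×10² Ω = 173 Ω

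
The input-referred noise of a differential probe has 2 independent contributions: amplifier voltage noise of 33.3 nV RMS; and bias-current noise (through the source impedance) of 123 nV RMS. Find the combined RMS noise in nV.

Uncorrelated sources add in power (mean-square): V_tot = √(ΣV_i²)
V_tot = √[(3.33×10⁻⁸)² + (1.23×10⁻⁷)²] = 1.27×10⁻⁷ V = 127 nV

127 nV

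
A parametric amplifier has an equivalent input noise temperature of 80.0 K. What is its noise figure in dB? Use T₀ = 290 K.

1.06 dB

F = 1 + T_e/T₀ = 1 + 80.0/290 = 1.27586
NF = 10 log₁₀(1.27586) = 1.06 dB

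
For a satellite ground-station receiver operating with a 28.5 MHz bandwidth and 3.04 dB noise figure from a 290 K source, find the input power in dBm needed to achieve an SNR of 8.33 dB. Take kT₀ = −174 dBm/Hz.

Sensitivity = −174 + 10 log₁₀(B) + NF + SNR_min
= −174 + 74.55 + 3.04 + 8.33
= −88.08 dBm → −88.1 dBm

−88.1 dBm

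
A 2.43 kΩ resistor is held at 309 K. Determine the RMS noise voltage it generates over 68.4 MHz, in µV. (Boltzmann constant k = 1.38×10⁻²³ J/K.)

53.2 µV

V_n = √(4kTRB)
4kTRB = 4 × 1.38×10⁻²³ × 309 × 2.43×10³ × 6.84×10⁷ = 2.84×10⁻⁹ V²
V_n = √(2.84×10⁻⁹) = 5.32×10⁻⁵ V = 53.2 µV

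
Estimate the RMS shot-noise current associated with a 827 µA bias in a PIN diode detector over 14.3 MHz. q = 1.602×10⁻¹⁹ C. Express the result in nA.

I_n = √(2qI·B)
2qI·B = 2 × 1.602×10⁻¹⁹ × 8.27×10⁻⁴ × 1.43×10⁷ = 3.79×10⁻¹⁵ A²
I_n = √(3.79×10⁻¹⁵) = 6.16×10⁻⁸ A = 61.6 nA

61.6 nA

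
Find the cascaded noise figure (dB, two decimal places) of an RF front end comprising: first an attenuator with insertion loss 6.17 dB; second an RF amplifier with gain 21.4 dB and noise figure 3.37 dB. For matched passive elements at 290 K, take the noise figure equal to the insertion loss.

9.54 dB

Convert to linear (a loss of L dB is a gain of −L dB): F_i = 10^(NF_i/10), G_i = 10^(G_i,dB/10)
  Stage 1: F_1 = 10^(6.17/10) = 4.140, G_1 = 10^(−6.17/10) = 0.2415
  Stage 2: F_2 = 10^(3.37/10) = 2.173, G_2 = 10^(21.4/10) = 138.0
Friis cascade:
  F = 4.140 + (2.173 − 1)/0.2415 = 8.995
NF = 10 log₁₀(8.995) = 9.54 dB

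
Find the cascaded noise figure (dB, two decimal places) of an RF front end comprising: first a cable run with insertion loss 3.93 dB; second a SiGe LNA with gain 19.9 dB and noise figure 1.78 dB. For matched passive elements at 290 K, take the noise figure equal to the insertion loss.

Convert to linear (a loss of L dB is a gain of −L dB): F_i = 10^(NF_i/10), G_i = 10^(G_i,dB/10)
  Stage 1: F_1 = 10^(3.93/10) = 2.472, G_1 = 10^(−3.93/10) = 0.4046
  Stage 2: F_2 = 10^(1.78/10) = 1.507, G_2 = 10^(19.9/10) = 97.72
Friis cascade:
  F = 2.472 + (1.507 − 1)/0.4046 = 3.724
NF = 10 log₁₀(3.724) = 5.71 dB

5.71 dB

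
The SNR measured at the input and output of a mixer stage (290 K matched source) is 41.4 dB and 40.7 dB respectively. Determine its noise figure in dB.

0.7 dB

NF (dB) = SNR_in(dB) − SNR_out(dB) when the source is at T₀
NF = 41.4 − 40.7 = 0.7 dB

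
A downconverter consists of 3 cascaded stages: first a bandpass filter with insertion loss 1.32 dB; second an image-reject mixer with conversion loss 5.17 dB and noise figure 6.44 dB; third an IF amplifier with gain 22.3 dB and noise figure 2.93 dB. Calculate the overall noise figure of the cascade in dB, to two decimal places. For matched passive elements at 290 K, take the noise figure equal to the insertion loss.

10.11 dB

Convert to linear (a loss of L dB is a gain of −L dB): F_i = 10^(NF_i/10), G_i = 10^(G_i,dB/10)
  Stage 1: F_1 = 10^(1.32/10) = 1.355, G_1 = 10^(−1.32/10) = 0.7379
  Stage 2: F_2 = 10^(6.44/10) = 4.406, G_2 = 10^(−5.17/10) = 0.3041
  Stage 3: F_3 = 10^(2.93/10) = 1.963, G_3 = 10^(22.3/10) = 169.8
Friis cascade:
  F = 1.355 + (4.406 − 1)/0.7379 + (1.963 − 1)/0.2244 = 10.26
NF = 10 log₁₀(10.26) = 10.11 dB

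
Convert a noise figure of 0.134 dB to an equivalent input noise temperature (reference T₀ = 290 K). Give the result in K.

F = 10^(0.134/10) = 1.03134
T_e = (F − 1)·T₀ = (1.03134 − 1) × 290 = 9.09 K

9.09 K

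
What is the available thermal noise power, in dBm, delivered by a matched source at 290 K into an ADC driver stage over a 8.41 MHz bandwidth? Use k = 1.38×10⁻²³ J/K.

−104.7 dBm

P_n = kTB = 1.38×10⁻²³ × 290 × 8.41×10⁶ = 3.37×10⁻¹⁴ W
In dBm: 10 log₁₀(3.37×10⁻¹⁴ / 10⁻³) = −104.7 dBm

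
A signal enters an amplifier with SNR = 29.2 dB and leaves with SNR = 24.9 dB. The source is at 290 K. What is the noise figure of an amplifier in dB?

NF (dB) = SNR_in(dB) − SNR_out(dB) when the source is at T₀
NF = 29.2 − 24.9 = 4.3 dB

4.3 dB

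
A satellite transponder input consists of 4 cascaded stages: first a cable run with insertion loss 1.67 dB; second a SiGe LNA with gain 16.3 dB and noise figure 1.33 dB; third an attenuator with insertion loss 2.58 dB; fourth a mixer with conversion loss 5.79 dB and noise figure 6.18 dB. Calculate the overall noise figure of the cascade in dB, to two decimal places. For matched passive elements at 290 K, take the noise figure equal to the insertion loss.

3.46 dB

Convert to linear (a loss of L dB is a gain of −L dB): F_i = 10^(NF_i/10), G_i = 10^(G_i,dB/10)
  Stage 1: F_1 = 10^(1.67/10) = 1.469, G_1 = 10^(−1.67/10) = 0.6808
  Stage 2: F_2 = 10^(1.33/10) = 1.358, G_2 = 10^(16.3/10) = 42.66
  Stage 3: F_3 = 10^(2.58/10) = 1.811, G_3 = 10^(−2.58/10) = 0.5521
  Stage 4: F_4 = 10^(6.18/10) = 4.150, G_4 = 10^(−5.79/10) = 0.2636
Friis cascade:
  F = 1.469 + (1.358 − 1)/0.6808 + (1.811 − 1)/29.04 + (4.150 − 1)/16.03 = 2.220
NF = 10 log₁₀(2.220) = 3.46 dB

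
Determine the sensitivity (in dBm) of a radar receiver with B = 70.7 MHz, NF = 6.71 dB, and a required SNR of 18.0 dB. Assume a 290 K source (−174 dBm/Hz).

−70.8 dBm

Sensitivity = −174 + 10 log₁₀(B) + NF + SNR_min
= −174 + 78.49 + 6.71 + 18.0
= −70.80 dBm → −70.8 dBm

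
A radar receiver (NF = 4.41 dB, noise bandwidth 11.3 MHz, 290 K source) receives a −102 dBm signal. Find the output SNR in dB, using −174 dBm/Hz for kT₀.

Noise floor: N = −174 + 10 log₁₀(B) + NF
10 log₁₀(1.13×10⁷) = 70.53 dB
N = −174 + 70.53 + 4.41 = −99.06 dBm
SNR = P_sig − N = −102 − (−99.06) = −2.94 dB → −2.9 dB

−2.9 dB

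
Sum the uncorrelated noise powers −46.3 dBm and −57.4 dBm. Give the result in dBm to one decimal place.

−46.0 dBm

Convert to linear, add, convert back:
P₁ = 2.34×10⁻⁸ W, P₂ = 1.82×10⁻⁹ W
P_tot = 2.53×10⁻⁸ W → 10 log₁₀(P_tot / 10⁻³) = −46.0 dBm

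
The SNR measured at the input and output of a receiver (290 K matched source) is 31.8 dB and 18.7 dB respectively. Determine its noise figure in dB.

NF (dB) = SNR_in(dB) − SNR_out(dB) when the source is at T₀
NF = 31.8 − 18.7 = 13.1 dB

13.1 dB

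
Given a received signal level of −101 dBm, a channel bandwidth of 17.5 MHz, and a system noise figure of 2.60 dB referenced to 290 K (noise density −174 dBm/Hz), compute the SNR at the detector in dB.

Noise floor: N = −174 + 10 log₁₀(B) + NF
10 log₁₀(1.75×10⁷) = 72.43 dB
N = −174 + 72.43 + 2.60 = −98.97 dBm
SNR = P_sig − N = −101 − (−98.97) = −2.03 dB → −2.0 dB

−2.0 dB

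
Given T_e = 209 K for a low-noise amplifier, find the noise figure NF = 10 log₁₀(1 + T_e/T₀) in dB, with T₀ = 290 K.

2.36 dB

F = 1 + T_e/T₀ = 1 + 209/290 = 1.72069
NF = 10 log₁₀(1.72069) = 2.36 dB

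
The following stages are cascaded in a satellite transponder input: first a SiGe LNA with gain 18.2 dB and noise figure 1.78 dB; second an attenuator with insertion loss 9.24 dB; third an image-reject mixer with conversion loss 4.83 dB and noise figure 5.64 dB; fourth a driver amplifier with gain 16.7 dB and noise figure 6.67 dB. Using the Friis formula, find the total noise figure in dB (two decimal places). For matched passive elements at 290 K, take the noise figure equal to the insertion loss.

5.27 dB

Convert to linear (a loss of L dB is a gain of −L dB): F_i = 10^(NF_i/10), G_i = 10^(G_i,dB/10)
  Stage 1: F_1 = 10^(1.78/10) = 1.507, G_1 = 10^(18.2/10) = 66.07
  Stage 2: F_2 = 10^(9.24/10) = 8.395, G_2 = 10^(−9.24/10) = 0.1191
  Stage 3: F_3 = 10^(5.64/10) = 3.664, G_3 = 10^(−4.83/10) = 0.3289
  Stage 4: F_4 = 10^(6.67/10) = 4.645, G_4 = 10^(16.7/10) = 46.77
Friis cascade:
  F = 1.507 + (8.395 − 1)/66.07 + (3.664 − 1)/7.870 + (4.645 − 1)/2.588 = 3.365
NF = 10 log₁₀(3.365) = 5.27 dB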